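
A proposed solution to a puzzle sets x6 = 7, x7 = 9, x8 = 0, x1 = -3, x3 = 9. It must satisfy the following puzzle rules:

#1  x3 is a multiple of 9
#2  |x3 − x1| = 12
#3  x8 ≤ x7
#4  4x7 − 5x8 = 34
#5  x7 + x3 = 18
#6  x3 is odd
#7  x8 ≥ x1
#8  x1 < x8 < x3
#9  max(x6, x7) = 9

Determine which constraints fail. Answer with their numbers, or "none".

No — constraint 4 is not satisfied.

#1 9 / 9 = 1, so 9 divides 9  true
#2 |9 − (-3)| = 12  true
#3 x8 = 0, x7 = 9; 0 ≤ 9  true
#4 4x7 − 5x8 = 4(9) − 5(0) = 36, not 34  false
#5 x7 + x3 = 9 + 9 = 18  true
#6 x3 = 9 is odd  true
#7 x8 = 0, x1 = -3; 0 ≥ -3  true
#8 values -3 < 0 < 9  true
#9 max(7, 9) = 9  true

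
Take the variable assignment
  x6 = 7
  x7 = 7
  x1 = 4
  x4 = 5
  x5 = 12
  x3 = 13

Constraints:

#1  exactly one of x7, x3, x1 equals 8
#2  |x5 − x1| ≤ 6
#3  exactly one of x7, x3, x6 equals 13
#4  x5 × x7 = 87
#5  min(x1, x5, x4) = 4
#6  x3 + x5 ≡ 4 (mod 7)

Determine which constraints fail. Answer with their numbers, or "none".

Violated: 1, 2, 4.

#1 x7=7, x3=13, x1=4; 0 of them equal 8, not exactly one — does not hold.
#2 |12 − 4| = 8; 8 > 6, exceeds bound 6 — does not hold.
#3 x7=7, x3=13, x6=7; 1 of them equals 13 — holds.
#4 x5 × x7 = 12 × 7 = 84, not 87 — does not hold.
#5 min(4, 12, 5) = 4 — holds.
#6 x3 + x5 = 25; 25 mod 7 = 4 — holds.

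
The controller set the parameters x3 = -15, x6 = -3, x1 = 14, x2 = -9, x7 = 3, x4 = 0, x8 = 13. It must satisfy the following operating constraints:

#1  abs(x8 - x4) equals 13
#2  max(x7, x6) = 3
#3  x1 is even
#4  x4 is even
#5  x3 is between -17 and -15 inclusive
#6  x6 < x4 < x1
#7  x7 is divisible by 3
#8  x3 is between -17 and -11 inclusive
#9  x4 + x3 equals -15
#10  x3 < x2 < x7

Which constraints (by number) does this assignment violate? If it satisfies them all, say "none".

#1 abs(13 - 0) = 13 — holds.
#2 max(3, -3) = 3 — holds.
#3 x1 = 14 is even — holds.
#4 x4 = 0 is even — holds.
#5 x3 = -15 lies in [-17, -15] — holds.
#6 values -3 < 0 < 14 — holds.
#7 3 / 3 = 1, so 3 divides 3 — holds.
#8 x3 = -15 lies in [-17, -11] — holds.
#9 x4 + x3 = 0 + (-15) = -15 — holds.
#10 values -15 < -9 < 3 — holds.

None — every constraint holds.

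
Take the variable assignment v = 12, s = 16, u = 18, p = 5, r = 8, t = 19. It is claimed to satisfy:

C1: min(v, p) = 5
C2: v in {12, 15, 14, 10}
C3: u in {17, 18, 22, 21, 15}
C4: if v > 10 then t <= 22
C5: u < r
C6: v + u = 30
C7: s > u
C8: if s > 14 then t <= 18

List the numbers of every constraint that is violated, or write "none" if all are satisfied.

Violated: 5, 7, and 8.

C1: min(12, 5) = 5 — OK.
C2: v = 12 is in {12, 15, 14, 10} — OK.
C3: u = 18 is in {17, 18, 22, 21, 15} — OK.
C4: v = 12 > 10, so we need t ≤ 22; t = 19 ≤ 22 — OK.
C5: u = 18, r = 8; 18 ≥ 8 (want <) — violated.
C6: v + u = 12 + 18 = 30 — OK.
C7: s = 16, u = 18; 16 ≤ 18 (want >) — violated.
C8: s = 16 > 14, so we need t ≤ 18; but t = 19 > 18 — violated.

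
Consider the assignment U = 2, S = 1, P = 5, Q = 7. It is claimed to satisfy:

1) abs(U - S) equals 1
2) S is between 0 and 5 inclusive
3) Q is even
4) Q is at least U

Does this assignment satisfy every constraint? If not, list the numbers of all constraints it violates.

Constraint 3 does not hold.

1) abs(2 - 1) = 1  holds
2) S = 1 lies in [0, 5]  holds
3) Q = 7 is odd  fails
4) Q = 7, U = 2; 7 ≥ 2  holds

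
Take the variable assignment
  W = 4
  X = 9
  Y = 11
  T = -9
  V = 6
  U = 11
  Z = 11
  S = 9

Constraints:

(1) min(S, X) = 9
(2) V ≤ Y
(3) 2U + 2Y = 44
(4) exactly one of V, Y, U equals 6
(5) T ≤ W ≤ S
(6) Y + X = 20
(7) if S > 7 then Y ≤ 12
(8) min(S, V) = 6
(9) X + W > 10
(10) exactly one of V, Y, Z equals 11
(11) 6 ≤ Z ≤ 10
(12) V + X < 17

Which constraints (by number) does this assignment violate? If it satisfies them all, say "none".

Constraints 10 and 11 are violated.

(1) min(9, 9) = 9 — OK.
(2) V = 6, Y = 11; 6 ≤ 11 — OK.
(3) 2U + 2Y = 2(11) + 2(11) = 44 — OK.
(4) V=6, Y=11, U=11; 1 of them equals 6 — OK.
(5) values -9 ≤ 4 ≤ 9 — OK.
(6) Y + X = 11 + 9 = 20 — OK.
(7) S = 9 > 7, so we need Y ≤ 12; Y = 11 ≤ 12 — OK.
(8) min(9, 6) = 6 — OK.
(9) X + W = 9 + 4 = 13; 13 > 10 — OK.
(10) V=6, Y=11, Z=11; 2 of them equal 11, not exactly one — violated.
(11) Z = 11 is outside [6, 10] — violated.
(12) V + X = 6 + 9 = 15; 15 < 17 — OK.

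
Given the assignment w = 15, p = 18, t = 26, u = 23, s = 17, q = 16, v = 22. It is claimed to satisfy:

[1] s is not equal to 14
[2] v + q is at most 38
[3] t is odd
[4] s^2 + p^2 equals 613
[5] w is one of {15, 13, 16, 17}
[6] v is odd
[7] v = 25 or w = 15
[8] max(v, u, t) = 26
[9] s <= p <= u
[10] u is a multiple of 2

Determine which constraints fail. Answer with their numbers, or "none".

[1] s = 17, and 17 ≠ 14 — holds.
[2] v + q = 22 + 16 = 38; 38 ≤ 38 — holds.
[3] t = 26 is even — fails.
[4] s^2 + p^2 = 17^2 + 18^2 = 289 + 324 = 613 — holds.
[5] w = 15 is in {15, 13, 16, 17} — holds.
[6] v = 22 is even — fails.
[7] v = 22 ≠ 25, but w = 15 = 15 (second disjunct) — holds.
[8] max(22, 23, 26) = 26 — holds.
[9] values 17 <= 18 <= 23 — holds.
[10] 23 = 2*11 + 1, so 2 does not divide 23 — fails.

The assignment fails constraints 3, 6, and 10.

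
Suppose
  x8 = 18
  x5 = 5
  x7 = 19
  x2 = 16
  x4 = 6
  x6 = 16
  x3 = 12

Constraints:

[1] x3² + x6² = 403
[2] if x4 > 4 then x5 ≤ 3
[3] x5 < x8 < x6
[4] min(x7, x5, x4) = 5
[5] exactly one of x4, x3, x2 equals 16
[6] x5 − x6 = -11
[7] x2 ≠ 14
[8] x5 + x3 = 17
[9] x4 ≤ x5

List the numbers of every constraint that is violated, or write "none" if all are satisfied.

[1] x3² + x6² = 12² + 16² = 144 + 256 = 400, not 403  ✗
[2] x4 = 6 > 4, so we need x5 ≤ 3; but x5 = 5 > 3  ✗
[3] values 5, 18, 16; x8 = 18 is not < x6 = 16  ✗
[4] min(19, 5, 6) = 5  ✓
[5] x4=6, x3=12, x2=16; 1 of them equals 16  ✓
[6] x5 − x6 = 5 − 16 = -11  ✓
[7] x2 = 16, and 16 ≠ 14  ✓
[8] x5 + x3 = 5 + 12 = 17  ✓
[9] x4 = 6, x5 = 5; 6 > 5 (want ≤)  ✗

Violated: 1, 2, 3, and 9.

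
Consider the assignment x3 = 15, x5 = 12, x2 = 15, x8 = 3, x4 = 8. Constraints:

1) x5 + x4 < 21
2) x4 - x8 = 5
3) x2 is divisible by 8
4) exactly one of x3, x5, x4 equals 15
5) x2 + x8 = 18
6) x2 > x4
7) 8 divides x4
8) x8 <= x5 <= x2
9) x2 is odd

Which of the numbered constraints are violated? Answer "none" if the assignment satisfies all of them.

Constraint 3 is violated.

1) x5 + x4 = 12 + 8 = 20; 20 < 21  yes
2) x4 - x8 = 8 - 3 = 5  yes
3) 15 = 8*1 + 7, so 8 does not divide 15  no
4) x3=15, x5=12, x4=8; 1 of them equals 15  yes
5) x2 + x8 = 15 + 3 = 18  yes
6) x2 = 15, x4 = 8; 15 > 8  yes
7) 8 / 8 = 1, so 8 divides 8  yes
8) values 3 <= 12 <= 15  yes
9) x2 = 15 is odd  yes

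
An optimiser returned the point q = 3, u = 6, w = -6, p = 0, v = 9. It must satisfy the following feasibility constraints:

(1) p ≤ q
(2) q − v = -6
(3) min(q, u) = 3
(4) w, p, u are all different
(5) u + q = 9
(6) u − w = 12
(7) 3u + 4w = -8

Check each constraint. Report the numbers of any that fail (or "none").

(1) p = 0, q = 3; 0 ≤ 3 — satisfied.
(2) q − v = 3 − 9 = -6 — satisfied.
(3) min(3, 6) = 3 — satisfied.
(4) values -6, 0, 6 are pairwise distinct — satisfied.
(5) u + q = 6 + 3 = 9 — satisfied.
(6) u − w = 6 − (-6) = 12 — satisfied.
(7) 3u + 4w = 3(6) + 4(-6) = -6, not -8 — violated.

Violated: 7.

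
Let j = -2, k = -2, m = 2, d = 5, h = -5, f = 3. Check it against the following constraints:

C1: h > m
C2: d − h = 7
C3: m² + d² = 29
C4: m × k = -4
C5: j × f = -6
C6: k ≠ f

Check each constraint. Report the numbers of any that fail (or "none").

Constraints 1 and 2 are violated.

C1: h = -5, m = 2; -5 ≤ 2 (want >)  FAIL
C2: d − h = 5 − (-5) = 10, not 7  FAIL
C3: m² + d² = 2² + 5² = 4 + 25 = 29  OK
C4: m × k = 2 × (-2) = -4  OK
C5: j × f = -2 × 3 = -6  OK
C6: k = -2, f = 3; distinct  OK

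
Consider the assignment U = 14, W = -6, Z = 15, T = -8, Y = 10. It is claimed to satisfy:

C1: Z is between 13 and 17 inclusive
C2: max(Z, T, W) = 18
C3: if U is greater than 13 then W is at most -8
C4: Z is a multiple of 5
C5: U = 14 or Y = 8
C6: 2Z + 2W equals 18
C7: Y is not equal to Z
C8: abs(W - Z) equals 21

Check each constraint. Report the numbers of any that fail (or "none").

C1: Z = 15 lies in [13, 17]  ✔
C2: max(15, -8, -6) = 15, not 18  ✘
C3: U = 14 > 13, so we need W ≤ -8; but W = -6 > -8  ✘
C4: 15 / 5 = 3, so 5 divides 15  ✔
C5: U = 14 = 14 (first disjunct)  ✔
C6: 2Z + 2W = 2(15) + 2(-6) = 18  ✔
C7: Y = 10, Z = 15; distinct  ✔
C8: abs(-6 - 15) = 21  ✔

Constraints 2, 3 are violated.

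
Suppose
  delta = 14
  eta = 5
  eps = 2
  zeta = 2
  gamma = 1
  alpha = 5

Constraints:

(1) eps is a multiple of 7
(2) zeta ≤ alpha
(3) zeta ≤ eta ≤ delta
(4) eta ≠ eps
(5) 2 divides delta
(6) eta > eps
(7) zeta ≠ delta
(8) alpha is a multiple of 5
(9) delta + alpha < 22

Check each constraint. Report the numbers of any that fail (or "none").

Constraint 1 does not hold.

(1) 2 = 7×0 + 2, so 7 does not divide 2 — violated.
(2) zeta = 2, alpha = 5; 2 ≤ 5 — satisfied.
(3) values 2 ≤ 5 ≤ 14 — satisfied.
(4) eta = 5, eps = 2; distinct — satisfied.
(5) 14 / 2 = 7, so 2 divides 14 — satisfied.
(6) eta = 5, eps = 2; 5 > 2 — satisfied.
(7) zeta = 2, delta = 14; distinct — satisfied.
(8) 5 / 5 = 1, so 5 divides 5 — satisfied.
(9) delta + alpha = 14 + 5 = 19; 19 < 22 — satisfied.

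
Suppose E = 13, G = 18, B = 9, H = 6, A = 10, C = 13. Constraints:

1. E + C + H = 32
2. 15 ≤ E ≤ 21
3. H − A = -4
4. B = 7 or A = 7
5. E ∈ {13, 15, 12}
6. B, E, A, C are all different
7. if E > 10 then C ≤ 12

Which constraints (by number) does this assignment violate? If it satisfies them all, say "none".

The assignment fails constraints 2, 4, 6, 7.

1. E + C + H = 13 + 13 + 6 = 32 — OK.
2. E = 13 is outside [15, 21] — violated.
3. H − A = 6 − 10 = -4 — OK.
4. B = 9 ≠ 7 and A = 10 ≠ 7; both disjuncts false — violated.
5. E = 13 is in {13, 15, 12} — OK.
6. E = C = 13, not all different — violated.
7. E = 13 > 10, so we need C ≤ 12; but C = 13 > 12 — violated.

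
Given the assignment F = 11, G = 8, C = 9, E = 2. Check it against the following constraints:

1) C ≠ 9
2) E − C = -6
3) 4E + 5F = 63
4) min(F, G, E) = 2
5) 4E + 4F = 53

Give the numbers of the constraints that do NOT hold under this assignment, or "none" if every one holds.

1) C = 9, but 9 is required to differ  false
2) E − C = 2 − 9 = -7, not -6  false
3) 4E + 5F = 4(2) + 5(11) = 63  true
4) min(11, 8, 2) = 2  true
5) 4E + 4F = 4(2) + 4(11) = 52, not 53  false

Constraints 1, 2, and 5 are violated.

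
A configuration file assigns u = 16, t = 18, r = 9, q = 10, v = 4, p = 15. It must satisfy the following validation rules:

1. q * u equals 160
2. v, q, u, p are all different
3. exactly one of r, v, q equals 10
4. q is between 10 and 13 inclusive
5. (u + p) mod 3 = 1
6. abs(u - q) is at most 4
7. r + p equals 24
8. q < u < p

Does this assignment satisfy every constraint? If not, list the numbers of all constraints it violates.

1. q * u = 10 * 16 = 160  ✓
2. values 4, 10, 16, 15 are pairwise distinct  ✓
3. r=9, v=4, q=10; 1 of them equals 10  ✓
4. q = 10 lies in [10, 13]  ✓
5. u + p = 31; 31 mod 3 = 1  ✓
6. abs(16 - 10) = 6; 6 > 4, exceeds bound 4  ✗
7. r + p = 9 + 15 = 24  ✓
8. values 10, 16, 15; u = 16 is not < p = 15  ✗

Violated: 6 and 8.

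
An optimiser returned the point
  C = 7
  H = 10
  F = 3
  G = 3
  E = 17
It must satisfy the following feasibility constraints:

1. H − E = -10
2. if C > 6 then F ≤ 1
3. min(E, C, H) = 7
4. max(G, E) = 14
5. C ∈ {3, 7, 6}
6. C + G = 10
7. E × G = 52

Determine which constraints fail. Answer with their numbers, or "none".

1. H − E = 10 − 17 = -7, not -10  no
2. C = 7 > 6, so we need F ≤ 1; but F = 3 > 1  no
3. min(17, 7, 10) = 7  yes
4. max(3, 17) = 17, not 14  no
5. C = 7 is in {3, 7, 6}  yes
6. C + G = 7 + 3 = 10  yes
7. E × G = 17 × 3 = 51, not 52  no

Constraints 1, 2, 4, and 7 do not hold.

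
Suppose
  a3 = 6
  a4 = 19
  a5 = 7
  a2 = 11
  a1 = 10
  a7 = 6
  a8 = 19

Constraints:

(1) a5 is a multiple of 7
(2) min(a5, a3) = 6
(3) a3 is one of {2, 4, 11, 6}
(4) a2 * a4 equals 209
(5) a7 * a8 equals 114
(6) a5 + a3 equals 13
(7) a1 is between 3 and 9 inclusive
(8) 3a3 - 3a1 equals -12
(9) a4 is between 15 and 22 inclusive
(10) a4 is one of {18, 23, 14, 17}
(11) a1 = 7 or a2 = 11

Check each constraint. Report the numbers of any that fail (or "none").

The assignment fails constraints 7 and 10.

(1) 7 / 7 = 1, so 7 divides 7  yes
(2) min(7, 6) = 6  yes
(3) a3 = 6 is in {2, 4, 11, 6}  yes
(4) a2 * a4 = 11 * 19 = 209  yes
(5) a7 * a8 = 6 * 19 = 114  yes
(6) a5 + a3 = 7 + 6 = 13  yes
(7) a1 = 10 is outside [3, 9]  no
(8) 3a3 - 3a1 = 3(6) - 3(10) = -12  yes
(9) a4 = 19 lies in [15, 22]  yes
(10) a4 = 19 is not in {18, 23, 14, 17}  no
(11) a1 = 10 ≠ 7, but a2 = 11 = 11 (second disjunct)  yes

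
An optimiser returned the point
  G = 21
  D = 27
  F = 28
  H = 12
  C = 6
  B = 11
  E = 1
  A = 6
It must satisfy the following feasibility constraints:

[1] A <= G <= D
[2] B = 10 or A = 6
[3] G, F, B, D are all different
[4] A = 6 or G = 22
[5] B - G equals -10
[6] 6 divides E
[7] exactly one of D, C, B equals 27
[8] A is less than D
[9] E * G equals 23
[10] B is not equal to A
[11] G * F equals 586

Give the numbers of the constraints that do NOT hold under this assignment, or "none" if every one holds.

[1] values 6 <= 21 <= 27  true
[2] B = 11 ≠ 10, but A = 6 = 6 (second disjunct)  true
[3] values 21, 28, 11, 27 are pairwise distinct  true
[4] A = 6 = 6 (first disjunct)  true
[5] B - G = 11 - 21 = -10  true
[6] 1 = 6*0 + 1, so 6 does not divide 1  false
[7] D=27, C=6, B=11; 1 of them equals 27  true
[8] A = 6, D = 27; 6 < 27  true
[9] E * G = 1 * 21 = 21, not 23  false
[10] B = 11, A = 6; distinct  true
[11] G * F = 21 * 28 = 588, not 586  false

No — constraints 6, 9, and 11 are not satisfied.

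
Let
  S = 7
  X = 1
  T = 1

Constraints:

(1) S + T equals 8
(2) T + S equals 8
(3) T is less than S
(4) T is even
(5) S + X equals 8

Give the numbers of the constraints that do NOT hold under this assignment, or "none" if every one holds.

Constraint 4 does not hold.

(1) S + T = 7 + 1 = 8 — holds.
(2) T + S = 1 + 7 = 8 — holds.
(3) T = 1, S = 7; 1 < 7 — holds.
(4) T = 1 is odd — does not hold.
(5) S + X = 7 + 1 = 8 — holds.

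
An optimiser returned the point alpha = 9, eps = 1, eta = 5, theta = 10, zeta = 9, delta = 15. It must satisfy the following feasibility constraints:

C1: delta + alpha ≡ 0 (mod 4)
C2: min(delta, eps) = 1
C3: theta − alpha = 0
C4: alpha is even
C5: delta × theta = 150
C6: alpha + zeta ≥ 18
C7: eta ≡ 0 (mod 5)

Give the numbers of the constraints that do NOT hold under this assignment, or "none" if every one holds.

Constraints 3 and 4 do not hold.

C1: delta + alpha = 24; 24 mod 4 = 0  ✓
C2: min(15, 1) = 1  ✓
C3: theta − alpha = 10 − 9 = 1, not 0  ✗
C4: alpha = 9 is odd  ✗
C5: delta × theta = 15 × 10 = 150  ✓
C6: alpha + zeta = 9 + 9 = 18; 18 ≥ 18  ✓
C7: 5 mod 5 = 0  ✓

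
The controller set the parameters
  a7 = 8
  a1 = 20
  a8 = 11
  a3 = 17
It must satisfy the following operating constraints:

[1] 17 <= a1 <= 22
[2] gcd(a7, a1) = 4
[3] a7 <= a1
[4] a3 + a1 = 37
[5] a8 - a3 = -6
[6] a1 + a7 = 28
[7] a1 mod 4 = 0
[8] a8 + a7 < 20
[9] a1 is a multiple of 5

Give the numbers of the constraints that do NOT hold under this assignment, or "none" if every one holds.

[1] a1 = 20 lies in [17, 22] — satisfied.
[2] gcd(8, 20) = 4 — satisfied.
[3] a7 = 8, a1 = 20; 8 ≤ 20 — satisfied.
[4] a3 + a1 = 17 + 20 = 37 — satisfied.
[5] a8 - a3 = 11 - 17 = -6 — satisfied.
[6] a1 + a7 = 20 + 8 = 28 — satisfied.
[7] 20 mod 4 = 0 — satisfied.
[8] a8 + a7 = 11 + 8 = 19; 19 < 20 — satisfied.
[9] 20 / 5 = 4, so 5 divides 20 — satisfied.

None — every constraint holds.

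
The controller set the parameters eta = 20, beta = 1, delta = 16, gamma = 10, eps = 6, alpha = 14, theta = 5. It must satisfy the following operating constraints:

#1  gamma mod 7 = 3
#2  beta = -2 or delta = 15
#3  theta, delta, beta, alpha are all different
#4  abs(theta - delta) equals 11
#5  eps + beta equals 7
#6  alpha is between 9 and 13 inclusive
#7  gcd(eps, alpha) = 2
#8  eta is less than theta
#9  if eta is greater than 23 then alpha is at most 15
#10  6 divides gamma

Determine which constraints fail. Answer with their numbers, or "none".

No — constraints 2, 6, 8, 10 are not satisfied.

#1 10 mod 7 = 3 — holds.
#2 beta = 1 ≠ -2 and delta = 16 ≠ 15; both disjuncts false — fails.
#3 values 5, 16, 1, 14 are pairwise distinct — holds.
#4 abs(5 - 16) = 11 — holds.
#5 eps + beta = 6 + 1 = 7 — holds.
#6 alpha = 14 is outside [9, 13] — fails.
#7 gcd(6, 14) = 2 — holds.
#8 eta = 20, theta = 5; 20 ≥ 5 (want <) — fails.
#9 eta = 20, not > 23; antecedent false, conditional vacuously true — holds.
#10 10 = 6*1 + 4, so 6 does not divide 10 — fails.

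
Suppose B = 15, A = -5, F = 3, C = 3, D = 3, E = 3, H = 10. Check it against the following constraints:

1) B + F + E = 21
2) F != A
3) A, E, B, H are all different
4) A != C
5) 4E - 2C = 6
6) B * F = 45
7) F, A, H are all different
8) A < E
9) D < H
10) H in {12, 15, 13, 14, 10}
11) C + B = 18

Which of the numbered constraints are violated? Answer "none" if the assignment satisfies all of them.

1) B + F + E = 15 + 3 + 3 = 21  holds
2) F = 3, A = -5; distinct  holds
3) values -5, 3, 15, 10 are pairwise distinct  holds
4) A = -5, C = 3; distinct  holds
5) 4E - 2C = 4(3) - 2(3) = 6  holds
6) B * F = 15 * 3 = 45  holds
7) values 3, -5, 10 are pairwise distinct  holds
8) A = -5, E = 3; -5 < 3  holds
9) D = 3, H = 10; 3 < 10  holds
10) H = 10 is in {12, 15, 13, 14, 10}  holds
11) C + B = 3 + 15 = 18  holds

The assignment satisfies every constraint.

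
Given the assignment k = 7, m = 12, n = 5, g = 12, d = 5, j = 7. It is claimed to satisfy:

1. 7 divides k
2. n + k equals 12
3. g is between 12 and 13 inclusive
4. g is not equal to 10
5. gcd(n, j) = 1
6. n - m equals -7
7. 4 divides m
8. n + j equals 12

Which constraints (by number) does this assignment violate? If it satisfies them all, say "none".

No violations.

1. 7 / 7 = 1, so 7 divides 7  true
2. n + k = 5 + 7 = 12  true
3. g = 12 lies in [12, 13]  true
4. g = 12, and 12 ≠ 10  true
5. gcd(5, 7) = 1  true
6. n - m = 5 - 12 = -7  true
7. 12 / 4 = 3, so 4 divides 12  true
8. n + j = 5 + 7 = 12  true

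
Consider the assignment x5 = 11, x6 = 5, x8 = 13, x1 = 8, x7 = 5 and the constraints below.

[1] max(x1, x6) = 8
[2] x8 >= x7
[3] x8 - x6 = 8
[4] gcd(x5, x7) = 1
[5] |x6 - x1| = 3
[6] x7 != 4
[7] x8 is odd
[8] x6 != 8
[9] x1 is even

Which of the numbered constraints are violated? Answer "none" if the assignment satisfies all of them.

[1] max(8, 5) = 8  true
[2] x8 = 13, x7 = 5; 13 ≥ 5  true
[3] x8 - x6 = 13 - 5 = 8  true
[4] gcd(11, 5) = 1  true
[5] |5 - 8| = 3  true
[6] x7 = 5, and 5 ≠ 4  true
[7] x8 = 13 is odd  true
[8] x6 = 5, and 5 ≠ 8  true
[9] x1 = 8 is even  true

The assignment satisfies every constraint.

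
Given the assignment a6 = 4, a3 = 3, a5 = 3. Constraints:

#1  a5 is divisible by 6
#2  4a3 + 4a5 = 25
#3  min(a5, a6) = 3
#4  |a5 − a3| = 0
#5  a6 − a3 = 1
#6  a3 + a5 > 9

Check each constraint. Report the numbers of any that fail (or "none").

#1 3 = 6×0 + 3, so 6 does not divide 3  no
#2 4a3 + 4a5 = 4(3) + 4(3) = 24, not 25  no
#3 min(3, 4) = 3  yes
#4 |3 − 3| = 0  yes
#5 a6 − a3 = 4 − 3 = 1  yes
#6 a3 + a5 = 3 + 3 = 6; 6 ≤ 9, bound 9 not met  no

Violated: 1, 2, and 6.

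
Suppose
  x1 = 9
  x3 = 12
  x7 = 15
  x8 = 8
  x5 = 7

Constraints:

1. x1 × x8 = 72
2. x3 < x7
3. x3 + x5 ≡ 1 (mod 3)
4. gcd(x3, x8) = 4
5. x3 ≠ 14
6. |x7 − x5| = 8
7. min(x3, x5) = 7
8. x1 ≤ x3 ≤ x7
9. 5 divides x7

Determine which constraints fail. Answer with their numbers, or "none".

1. x1 × x8 = 9 × 8 = 72  holds
2. x3 = 12, x7 = 15; 12 < 15  holds
3. x3 + x5 = 19; 19 mod 3 = 1  holds
4. gcd(12, 8) = 4  holds
5. x3 = 12, and 12 ≠ 14  holds
6. |15 − 7| = 8  holds
7. min(12, 7) = 7  holds
8. values 9 ≤ 12 ≤ 15  holds
9. 15 / 5 = 3, so 5 divides 15  holds

Yes — all constraints hold.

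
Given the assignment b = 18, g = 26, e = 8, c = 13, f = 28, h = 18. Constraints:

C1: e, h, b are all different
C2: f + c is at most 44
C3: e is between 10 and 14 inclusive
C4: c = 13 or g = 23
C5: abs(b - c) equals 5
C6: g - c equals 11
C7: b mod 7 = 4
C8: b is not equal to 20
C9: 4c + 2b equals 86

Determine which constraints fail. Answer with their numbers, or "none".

C1: h = b = 18, not all different  ✘
C2: f + c = 28 + 13 = 41; 41 ≤ 44  ✔
C3: e = 8 is outside [10, 14]  ✘
C4: c = 13 = 13 (first disjunct)  ✔
C5: abs(18 - 13) = 5  ✔
C6: g - c = 26 - 13 = 13, not 11  ✘
C7: 18 mod 7 = 4  ✔
C8: b = 18, and 18 ≠ 20  ✔
C9: 4c + 2b = 4(13) + 2(18) = 88, not 86  ✘

The assignment fails constraints 1, 3, 6, and 9.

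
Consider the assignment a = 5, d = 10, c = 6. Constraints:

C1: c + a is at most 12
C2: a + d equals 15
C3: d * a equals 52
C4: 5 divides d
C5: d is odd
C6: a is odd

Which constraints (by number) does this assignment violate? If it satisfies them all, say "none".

C1: c + a = 6 + 5 = 11; 11 ≤ 12  ✓
C2: a + d = 5 + 10 = 15  ✓
C3: d * a = 10 * 5 = 50, not 52  ✗
C4: 10 / 5 = 2, so 5 divides 10  ✓
C5: d = 10 is even  ✗
C6: a = 5 is odd  ✓

No — constraints 3, 5 are not satisfied.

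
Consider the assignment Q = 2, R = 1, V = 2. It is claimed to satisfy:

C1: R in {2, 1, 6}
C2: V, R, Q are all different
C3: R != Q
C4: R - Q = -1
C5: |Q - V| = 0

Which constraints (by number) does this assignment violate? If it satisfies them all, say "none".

The assignment fails constraint 2.

C1: R = 1 is in {2, 1, 6} — OK.
C2: V = Q = 2, not all different — violated.
C3: R = 1, Q = 2; distinct — OK.
C4: R - Q = 1 - 2 = -1 — OK.
C5: |2 - 2| = 0 — OK.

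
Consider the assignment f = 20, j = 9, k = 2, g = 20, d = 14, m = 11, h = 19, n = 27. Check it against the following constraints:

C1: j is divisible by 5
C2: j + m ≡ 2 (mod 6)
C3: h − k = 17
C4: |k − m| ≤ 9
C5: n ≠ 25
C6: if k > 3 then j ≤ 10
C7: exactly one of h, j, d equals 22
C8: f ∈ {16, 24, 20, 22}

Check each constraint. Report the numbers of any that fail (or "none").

C1: 9 = 5×1 + 4, so 5 does not divide 9  false
C2: j + m = 20; 20 mod 6 = 2  true
C3: h − k = 19 − 2 = 17  true
C4: |2 − 11| = 9; 9 ≤ 9  true
C5: n = 27, and 27 ≠ 25  true
C6: k = 2, not > 3; antecedent false, conditional vacuously true  true
C7: h=19, j=9, d=14; 0 of them equal 22, not exactly one  false
C8: f = 20 is in {16, 24, 20, 22}  true

The assignment fails constraints 1 and 7.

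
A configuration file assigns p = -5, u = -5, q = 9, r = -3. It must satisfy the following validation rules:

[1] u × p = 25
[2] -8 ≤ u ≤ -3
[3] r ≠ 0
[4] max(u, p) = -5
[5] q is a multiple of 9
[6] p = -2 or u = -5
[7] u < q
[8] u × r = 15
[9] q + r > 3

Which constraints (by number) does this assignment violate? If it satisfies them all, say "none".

[1] u × p = -5 × (-5) = 25  true
[2] u = -5 lies in [-8, -3]  true
[3] r = -3, and -3 ≠ 0  true
[4] max(-5, -5) = -5  true
[5] 9 / 9 = 1, so 9 divides 9  true
[6] p = -5 ≠ -2, but u = -5 = -5 (second disjunct)  true
[7] u = -5, q = 9; -5 < 9  true
[8] u × r = -5 × (-3) = 15  true
[9] q + r = 9 + (-3) = 6; 6 > 3  true

None — every constraint holds.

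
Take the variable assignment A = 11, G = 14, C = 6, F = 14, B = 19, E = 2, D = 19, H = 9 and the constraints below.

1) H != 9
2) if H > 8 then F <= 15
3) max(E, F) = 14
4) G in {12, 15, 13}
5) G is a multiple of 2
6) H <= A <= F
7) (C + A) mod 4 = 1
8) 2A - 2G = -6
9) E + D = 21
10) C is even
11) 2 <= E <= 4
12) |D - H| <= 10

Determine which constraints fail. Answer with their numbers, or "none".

Constraints 1 and 4 are violated.

1) H = 9, but 9 is required to differ — violated.
2) H = 9 > 8, so we need F ≤ 15; F = 14 ≤ 15 — satisfied.
3) max(2, 14) = 14 — satisfied.
4) G = 14 is not in {12, 15, 13} — violated.
5) 14 / 2 = 7, so 2 divides 14 — satisfied.
6) values 9 <= 11 <= 14 — satisfied.
7) C + A = 17; 17 mod 4 = 1 — satisfied.
8) 2A - 2G = 2(11) - 2(14) = -6 — satisfied.
9) E + D = 2 + 19 = 21 — satisfied.
10) C = 6 is even — satisfied.
11) E = 2 lies in [2, 4] — satisfied.
12) |19 - 9| = 10; 10 ≤ 10 — satisfied.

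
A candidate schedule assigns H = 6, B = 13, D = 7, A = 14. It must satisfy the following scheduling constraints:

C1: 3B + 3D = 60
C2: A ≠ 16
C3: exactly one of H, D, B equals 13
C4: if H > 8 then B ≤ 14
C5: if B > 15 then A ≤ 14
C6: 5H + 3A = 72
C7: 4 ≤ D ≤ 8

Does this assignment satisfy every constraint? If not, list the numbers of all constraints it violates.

C1: 3B + 3D = 3(13) + 3(7) = 60 — satisfied.
C2: A = 14, and 14 ≠ 16 — satisfied.
C3: H=6, D=7, B=13; 1 of them equals 13 — satisfied.
C4: H = 6, not > 8; antecedent false, conditional vacuously true — satisfied.
C5: B = 13, not > 15; antecedent false, conditional vacuously true — satisfied.
C6: 5H + 3A = 5(6) + 3(14) = 72 — satisfied.
C7: D = 7 lies in [4, 8] — satisfied.

None — every constraint holds.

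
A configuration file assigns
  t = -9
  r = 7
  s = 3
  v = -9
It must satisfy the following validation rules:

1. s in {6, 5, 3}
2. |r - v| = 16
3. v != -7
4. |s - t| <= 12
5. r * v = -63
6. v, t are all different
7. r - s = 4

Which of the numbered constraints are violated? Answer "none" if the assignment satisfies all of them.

1. s = 3 is in {6, 5, 3} — holds.
2. |7 - (-9)| = 16 — holds.
3. v = -9, and -9 ≠ -7 — holds.
4. |3 - (-9)| = 12; 12 ≤ 12 — holds.
5. r * v = 7 * (-9) = -63 — holds.
6. v = t = -9, not all different — fails.
7. r - s = 7 - 3 = 4 — holds.

No — constraint 6 is not satisfied.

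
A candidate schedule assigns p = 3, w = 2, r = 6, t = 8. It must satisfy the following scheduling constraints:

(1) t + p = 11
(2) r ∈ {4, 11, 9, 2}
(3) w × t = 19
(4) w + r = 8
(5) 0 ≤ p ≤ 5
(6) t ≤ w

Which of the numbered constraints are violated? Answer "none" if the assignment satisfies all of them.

(1) t + p = 8 + 3 = 11  ✔
(2) r = 6 is not in {4, 11, 9, 2}  ✘
(3) w × t = 2 × 8 = 16, not 19  ✘
(4) w + r = 2 + 6 = 8  ✔
(5) p = 3 lies in [0, 5]  ✔
(6) t = 8, w = 2; 8 > 2 (want ≤)  ✘

Constraints 2, 3, and 6 are violated.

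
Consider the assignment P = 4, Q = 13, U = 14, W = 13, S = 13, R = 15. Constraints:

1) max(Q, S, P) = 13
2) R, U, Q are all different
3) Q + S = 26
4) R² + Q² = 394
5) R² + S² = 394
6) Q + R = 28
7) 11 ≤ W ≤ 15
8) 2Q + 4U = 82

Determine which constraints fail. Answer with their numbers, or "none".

1) max(13, 13, 4) = 13 — holds.
2) values 15, 14, 13 are pairwise distinct — holds.
3) Q + S = 13 + 13 = 26 — holds.
4) R² + Q² = 15² + 13² = 225 + 169 = 394 — holds.
5) R² + S² = 15² + 13² = 225 + 169 = 394 — holds.
6) Q + R = 13 + 15 = 28 — holds.
7) W = 13 lies in [11, 15] — holds.
8) 2Q + 4U = 2(13) + 4(14) = 82 — holds.

The assignment satisfies every constraint.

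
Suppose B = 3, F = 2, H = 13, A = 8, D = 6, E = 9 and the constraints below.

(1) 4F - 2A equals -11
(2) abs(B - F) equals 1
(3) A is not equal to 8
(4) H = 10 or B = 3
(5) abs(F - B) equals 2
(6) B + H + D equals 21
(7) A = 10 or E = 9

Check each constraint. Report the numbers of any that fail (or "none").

Constraints 1, 3, 5, and 6 are violated.

(1) 4F - 2A = 4(2) - 2(8) = -8, not -11  false
(2) abs(3 - 2) = 1  true
(3) A = 8, but 8 is required to differ  false
(4) H = 13 ≠ 10, but B = 3 = 3 (second disjunct)  true
(5) abs(2 - 3) = 1, not 2  false
(6) B + H + D = 3 + 13 + 6 = 22, not 21  false
(7) A = 8 ≠ 10, but E = 9 = 9 (second disjunct)  true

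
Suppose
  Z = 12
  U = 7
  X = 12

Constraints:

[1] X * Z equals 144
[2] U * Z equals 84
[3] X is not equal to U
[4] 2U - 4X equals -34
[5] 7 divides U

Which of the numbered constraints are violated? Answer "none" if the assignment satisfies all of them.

The assignment satisfies every constraint.

[1] X * Z = 12 * 12 = 144  ✓
[2] U * Z = 7 * 12 = 84  ✓
[3] X = 12, U = 7; distinct  ✓
[4] 2U - 4X = 2(7) - 4(12) = -34  ✓
[5] 7 / 7 = 1, so 7 divides 7  ✓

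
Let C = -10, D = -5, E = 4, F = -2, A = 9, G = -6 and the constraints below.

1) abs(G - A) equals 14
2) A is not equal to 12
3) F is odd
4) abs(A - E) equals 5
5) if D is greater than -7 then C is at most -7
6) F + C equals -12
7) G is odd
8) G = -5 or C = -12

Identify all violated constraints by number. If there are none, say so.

No — constraints 1, 3, 7, 8 are not satisfied.

1) abs(-6 - 9) = 15, not 14 — fails.
2) A = 9, and 9 ≠ 12 — holds.
3) F = -2 is even — fails.
4) abs(9 - 4) = 5 — holds.
5) D = -5 > -7, so we need C ≤ -7; C = -10 ≤ -7 — holds.
6) F + C = -2 + (-10) = -12 — holds.
7) G = -6 is even — fails.
8) G = -6 ≠ -5 and C = -10 ≠ -12; both disjuncts false — fails.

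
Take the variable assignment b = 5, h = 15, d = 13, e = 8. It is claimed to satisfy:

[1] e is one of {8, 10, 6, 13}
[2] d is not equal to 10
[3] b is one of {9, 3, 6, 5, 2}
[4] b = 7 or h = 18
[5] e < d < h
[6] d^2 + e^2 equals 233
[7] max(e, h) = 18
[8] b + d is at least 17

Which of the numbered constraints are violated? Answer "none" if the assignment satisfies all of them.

No — constraints 4 and 7 are not satisfied.

[1] e = 8 is in {8, 10, 6, 13}  yes
[2] d = 13, and 13 ≠ 10  yes
[3] b = 5 is in {9, 3, 6, 5, 2}  yes
[4] b = 5 ≠ 7 and h = 15 ≠ 18; both disjuncts false  no
[5] values 8 < 13 < 15  yes
[6] d^2 + e^2 = 13^2 + 8^2 = 169 + 64 = 233  yes
[7] max(8, 15) = 15, not 18  no
[8] b + d = 5 + 13 = 18; 18 ≥ 17  yes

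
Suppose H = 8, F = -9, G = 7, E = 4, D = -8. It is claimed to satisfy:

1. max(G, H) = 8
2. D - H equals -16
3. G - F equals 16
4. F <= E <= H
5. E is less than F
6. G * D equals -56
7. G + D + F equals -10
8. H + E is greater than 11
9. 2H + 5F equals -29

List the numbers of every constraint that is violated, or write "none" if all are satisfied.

1. max(7, 8) = 8 — OK.
2. D - H = -8 - 8 = -16 — OK.
3. G - F = 7 - (-9) = 16 — OK.
4. values -9 <= 4 <= 8 — OK.
5. E = 4, F = -9; 4 ≥ -9 (want <) — violated.
6. G * D = 7 * (-8) = -56 — OK.
7. G + D + F = 7 + (-8) + (-9) = -10 — OK.
8. H + E = 8 + 4 = 12; 12 > 11 — OK.
9. 2H + 5F = 2(8) + 5(-9) = -29 — OK.

No — constraint 5 is not satisfied.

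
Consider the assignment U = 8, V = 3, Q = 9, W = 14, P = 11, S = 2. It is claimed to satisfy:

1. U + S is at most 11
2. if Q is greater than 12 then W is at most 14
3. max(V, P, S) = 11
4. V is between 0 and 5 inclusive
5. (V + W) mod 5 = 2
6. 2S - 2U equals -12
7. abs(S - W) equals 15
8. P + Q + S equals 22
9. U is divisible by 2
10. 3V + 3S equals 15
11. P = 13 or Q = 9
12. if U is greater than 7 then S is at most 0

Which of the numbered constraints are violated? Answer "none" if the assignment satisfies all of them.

The assignment fails constraints 7, 12.

1. U + S = 8 + 2 = 10; 10 ≤ 11 — holds.
2. Q = 9, not > 12; antecedent false, conditional vacuously true — holds.
3. max(3, 11, 2) = 11 — holds.
4. V = 3 lies in [0, 5] — holds.
5. V + W = 17; 17 mod 5 = 2 — holds.
6. 2S - 2U = 2(2) - 2(8) = -12 — holds.
7. abs(2 - 14) = 12, not 15 — does not hold.
8. P + Q + S = 11 + 9 + 2 = 22 — holds.
9. 8 / 2 = 4, so 2 divides 8 — holds.
10. 3V + 3S = 3(3) + 3(2) = 15 — holds.
11. P = 11 ≠ 13, but Q = 9 = 9 (second disjunct) — holds.
12. U = 8 > 7, so we need S ≤ 0; but S = 2 > 0 — does not hold.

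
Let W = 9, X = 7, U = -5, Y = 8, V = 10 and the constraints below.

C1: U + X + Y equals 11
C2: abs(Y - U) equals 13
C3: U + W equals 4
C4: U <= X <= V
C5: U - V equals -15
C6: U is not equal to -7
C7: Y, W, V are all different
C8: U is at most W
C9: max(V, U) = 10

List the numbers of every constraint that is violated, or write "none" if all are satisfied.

The assignment fails constraint 1.

C1: U + X + Y = -5 + 7 + 8 = 10, not 11 — violated.
C2: abs(8 - (-5)) = 13 — OK.
C3: U + W = -5 + 9 = 4 — OK.
C4: values -5 <= 7 <= 10 — OK.
C5: U - V = -5 - 10 = -15 — OK.
C6: U = -5, and -5 ≠ -7 — OK.
C7: values 8, 9, 10 are pairwise distinct — OK.
C8: U = -5, W = 9; -5 ≤ 9 — OK.
C9: max(10, -5) = 10 — OK.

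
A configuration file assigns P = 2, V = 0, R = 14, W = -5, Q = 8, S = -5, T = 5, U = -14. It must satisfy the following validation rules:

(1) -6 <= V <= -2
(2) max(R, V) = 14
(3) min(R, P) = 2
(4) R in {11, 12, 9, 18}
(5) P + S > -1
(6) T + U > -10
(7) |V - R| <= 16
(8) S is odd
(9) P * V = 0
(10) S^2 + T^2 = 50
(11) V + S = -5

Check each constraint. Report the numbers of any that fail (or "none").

No — constraints 1, 4, 5 are not satisfied.

(1) V = 0 is outside [-6, -2]  ✘
(2) max(14, 0) = 14  ✔
(3) min(14, 2) = 2  ✔
(4) R = 14 is not in {11, 12, 9, 18}  ✘
(5) P + S = 2 + (-5) = -3; -3 ≤ -1, bound -1 not met  ✘
(6) T + U = 5 + (-14) = -9; -9 > -10  ✔
(7) |0 - 14| = 14; 14 ≤ 16  ✔
(8) S = -5 is odd  ✔
(9) P * V = 2 * 0 = 0  ✔
(10) S^2 + T^2 = (-5)^2 + 5^2 = 25 + 25 = 50  ✔
(11) V + S = 0 + (-5) = -5  ✔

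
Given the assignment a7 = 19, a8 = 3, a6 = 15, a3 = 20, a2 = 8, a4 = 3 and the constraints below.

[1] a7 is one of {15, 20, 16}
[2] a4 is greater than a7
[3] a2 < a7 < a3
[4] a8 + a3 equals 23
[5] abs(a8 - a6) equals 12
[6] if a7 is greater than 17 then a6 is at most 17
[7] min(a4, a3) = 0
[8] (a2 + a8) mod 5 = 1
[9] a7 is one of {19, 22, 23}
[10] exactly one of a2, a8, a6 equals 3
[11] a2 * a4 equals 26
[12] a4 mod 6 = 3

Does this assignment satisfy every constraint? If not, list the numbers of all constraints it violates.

[1] a7 = 19 is not in {15, 20, 16} — violated.
[2] a4 = 3, a7 = 19; 3 ≤ 19 (want >) — violated.
[3] values 8 < 19 < 20 — OK.
[4] a8 + a3 = 3 + 20 = 23 — OK.
[5] abs(3 - 15) = 12 — OK.
[6] a7 = 19 > 17, so we need a6 ≤ 17; a6 = 15 ≤ 17 — OK.
[7] min(3, 20) = 3, not 0 — violated.
[8] a2 + a8 = 11; 11 mod 5 = 1 — OK.
[9] a7 = 19 is in {19, 22, 23} — OK.
[10] a2=8, a8=3, a6=15; 1 of them equals 3 — OK.
[11] a2 * a4 = 8 * 3 = 24, not 26 — violated.
[12] 3 mod 6 = 3 — OK.

No — constraints 1, 2, 7, and 11 are not satisfied.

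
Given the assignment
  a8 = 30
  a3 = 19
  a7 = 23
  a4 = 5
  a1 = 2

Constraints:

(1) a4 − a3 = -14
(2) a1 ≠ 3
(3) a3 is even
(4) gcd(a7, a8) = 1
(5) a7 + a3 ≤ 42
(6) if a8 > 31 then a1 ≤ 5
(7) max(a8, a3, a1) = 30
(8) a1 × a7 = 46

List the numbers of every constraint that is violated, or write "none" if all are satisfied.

(1) a4 − a3 = 5 − 19 = -14  true
(2) a1 = 2, and 2 ≠ 3  true
(3) a3 = 19 is odd  false
(4) gcd(23, 30) = 1  true
(5) a7 + a3 = 23 + 19 = 42; 42 ≤ 42  true
(6) a8 = 30, not > 31; antecedent false, conditional vacuously true  true
(7) max(30, 19, 2) = 30  true
(8) a1 × a7 = 2 × 23 = 46  true

No — constraint 3 is not satisfied.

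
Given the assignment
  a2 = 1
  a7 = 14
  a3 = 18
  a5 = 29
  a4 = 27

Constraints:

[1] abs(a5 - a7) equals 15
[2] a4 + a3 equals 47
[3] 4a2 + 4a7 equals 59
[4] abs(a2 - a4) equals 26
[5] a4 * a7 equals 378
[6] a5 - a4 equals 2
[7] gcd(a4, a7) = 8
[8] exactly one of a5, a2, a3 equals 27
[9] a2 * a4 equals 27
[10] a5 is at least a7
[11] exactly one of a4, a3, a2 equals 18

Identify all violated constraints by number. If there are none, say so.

[1] abs(29 - 14) = 15 — holds.
[2] a4 + a3 = 27 + 18 = 45, not 47 — does not hold.
[3] 4a2 + 4a7 = 4(1) + 4(14) = 60, not 59 — does not hold.
[4] abs(1 - 27) = 26 — holds.
[5] a4 * a7 = 27 * 14 = 378 — holds.
[6] a5 - a4 = 29 - 27 = 2 — holds.
[7] gcd(27, 14) = 1, not 8 — does not hold.
[8] a5=29, a2=1, a3=18; 0 of them equal 27, not exactly one — does not hold.
[9] a2 * a4 = 1 * 27 = 27 — holds.
[10] a5 = 29, a7 = 14; 29 ≥ 14 — holds.
[11] a4=27, a3=18, a2=1; 1 of them equals 18 — holds.

No — constraints 2, 3, 7, and 8 are not satisfied.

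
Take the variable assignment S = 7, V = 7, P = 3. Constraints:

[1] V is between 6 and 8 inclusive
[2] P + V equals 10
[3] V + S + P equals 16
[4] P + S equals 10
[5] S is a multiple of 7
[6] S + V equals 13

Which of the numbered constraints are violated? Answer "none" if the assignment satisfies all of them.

Constraints 3 and 6 are violated.

[1] V = 7 lies in [6, 8] — OK.
[2] P + V = 3 + 7 = 10 — OK.
[3] V + S + P = 7 + 7 + 3 = 17, not 16 — violated.
[4] P + S = 3 + 7 = 10 — OK.
[5] 7 / 7 = 1, so 7 divides 7 — OK.
[6] S + V = 7 + 7 = 14, not 13 — violated.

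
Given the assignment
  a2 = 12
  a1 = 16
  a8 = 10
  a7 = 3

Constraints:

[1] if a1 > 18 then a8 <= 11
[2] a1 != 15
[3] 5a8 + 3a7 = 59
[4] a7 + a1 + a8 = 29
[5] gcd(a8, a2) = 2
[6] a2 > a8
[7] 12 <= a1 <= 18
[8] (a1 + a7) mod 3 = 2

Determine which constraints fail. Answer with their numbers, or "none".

[1] a1 = 16, not > 18; antecedent false, conditional vacuously true  ✓
[2] a1 = 16, and 16 ≠ 15  ✓
[3] 5a8 + 3a7 = 5(10) + 3(3) = 59  ✓
[4] a7 + a1 + a8 = 3 + 16 + 10 = 29  ✓
[5] gcd(10, 12) = 2  ✓
[6] a2 = 12, a8 = 10; 12 > 10  ✓
[7] a1 = 16 lies in [12, 18]  ✓
[8] a1 + a7 = 19; 19 mod 3 = 1, not 2  ✗

Violated: 8.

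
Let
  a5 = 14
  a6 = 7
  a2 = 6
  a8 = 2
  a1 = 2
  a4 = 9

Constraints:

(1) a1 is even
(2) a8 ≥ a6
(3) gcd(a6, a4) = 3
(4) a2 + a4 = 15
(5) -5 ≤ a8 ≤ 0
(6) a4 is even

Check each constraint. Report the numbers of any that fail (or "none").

(1) a1 = 2 is even  ✓
(2) a8 = 2, a6 = 7; 2 < 7 (want ≥)  ✗
(3) gcd(7, 9) = 1, not 3  ✗
(4) a2 + a4 = 6 + 9 = 15  ✓
(5) a8 = 2 is outside [-5, 0]  ✗
(6) a4 = 9 is odd  ✗

Constraints 2, 3, 5, and 6 are violated.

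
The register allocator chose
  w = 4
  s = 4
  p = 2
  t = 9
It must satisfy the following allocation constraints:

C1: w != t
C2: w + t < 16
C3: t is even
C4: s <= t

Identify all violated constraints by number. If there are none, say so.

C1: w = 4, t = 9; distinct — holds.
C2: w + t = 4 + 9 = 13; 13 < 16 — holds.
C3: t = 9 is odd — fails.
C4: s = 4, t = 9; 4 ≤ 9 — holds.

The assignment fails constraint 3.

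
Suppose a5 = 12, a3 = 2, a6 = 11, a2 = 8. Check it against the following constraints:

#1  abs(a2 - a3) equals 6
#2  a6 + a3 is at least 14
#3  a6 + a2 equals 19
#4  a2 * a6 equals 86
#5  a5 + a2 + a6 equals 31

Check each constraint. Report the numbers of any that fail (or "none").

Constraints 2 and 4 do not hold.

#1 abs(8 - 2) = 6 — holds.
#2 a6 + a3 = 11 + 2 = 13; 13 < 14, bound 14 not met — does not hold.
#3 a6 + a2 = 11 + 8 = 19 — holds.
#4 a2 * a6 = 8 * 11 = 88, not 86 — does not hold.
#5 a5 + a2 + a6 = 12 + 8 + 11 = 31 — holds.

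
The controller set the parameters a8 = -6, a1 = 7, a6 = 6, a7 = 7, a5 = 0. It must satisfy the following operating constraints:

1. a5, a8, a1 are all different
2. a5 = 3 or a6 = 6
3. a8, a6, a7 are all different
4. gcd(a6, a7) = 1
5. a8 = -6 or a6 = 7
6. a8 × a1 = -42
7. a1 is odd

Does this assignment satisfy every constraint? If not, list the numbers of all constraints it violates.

1. values 0, -6, 7 are pairwise distinct  true
2. a5 = 0 ≠ 3, but a6 = 6 = 6 (second disjunct)  true
3. values -6, 6, 7 are pairwise distinct  true
4. gcd(6, 7) = 1  true
5. a8 = -6 = -6 (first disjunct)  true
6. a8 × a1 = -6 × 7 = -42  true
7. a1 = 7 is odd  true

All constraints are satisfied.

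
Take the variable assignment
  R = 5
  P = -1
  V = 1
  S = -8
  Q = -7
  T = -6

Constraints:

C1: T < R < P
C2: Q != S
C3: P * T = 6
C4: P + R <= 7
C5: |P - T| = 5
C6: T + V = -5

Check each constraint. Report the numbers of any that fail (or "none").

Constraint 1 does not hold.

C1: values -6, 5, -1; R = 5 is not < P = -1  false
C2: Q = -7, S = -8; distinct  true
C3: P * T = -1 * (-6) = 6  true
C4: P + R = -1 + 5 = 4; 4 ≤ 7  true
C5: |-1 - (-6)| = 5  true
C6: T + V = -6 + 1 = -5  true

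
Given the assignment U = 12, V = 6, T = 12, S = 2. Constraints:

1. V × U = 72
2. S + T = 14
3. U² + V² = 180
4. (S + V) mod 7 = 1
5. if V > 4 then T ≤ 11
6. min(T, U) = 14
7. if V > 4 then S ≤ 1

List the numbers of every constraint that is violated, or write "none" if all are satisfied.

1. V × U = 6 × 12 = 72 — holds.
2. S + T = 2 + 12 = 14 — holds.
3. U² + V² = 12² + 6² = 144 + 36 = 180 — holds.
4. S + V = 8; 8 mod 7 = 1 — holds.
5. V = 6 > 4, so we need T ≤ 11; but T = 12 > 11 — does not hold.
6. min(12, 12) = 12, not 14 — does not hold.
7. V = 6 > 4, so we need S ≤ 1; but S = 2 > 1 — does not hold.

Violated: 5, 6, and 7.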